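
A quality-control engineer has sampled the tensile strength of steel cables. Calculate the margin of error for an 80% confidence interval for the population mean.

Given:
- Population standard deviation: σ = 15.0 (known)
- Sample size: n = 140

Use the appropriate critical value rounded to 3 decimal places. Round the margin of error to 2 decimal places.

The population standard deviation σ is known, so use the z-interval margin of error formula.

For 80% confidence, z* = 1.282 (from standard normal table)

Margin of error formula for z-interval: E = z* × σ/√n

E = 1.282 × 15.0/√140
  = 1.282 × 1.267731
  = 1.6252

Rounded to 2 decimal places:

1.63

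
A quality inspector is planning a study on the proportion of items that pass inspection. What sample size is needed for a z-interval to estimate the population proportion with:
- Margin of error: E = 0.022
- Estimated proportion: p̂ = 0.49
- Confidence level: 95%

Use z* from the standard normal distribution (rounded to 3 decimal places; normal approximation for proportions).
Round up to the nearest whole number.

Using z* for proportion z-interval (normal approximation).

For 95% confidence, z* = 1.96 (from standard normal table)

Sample size formula for proportion z-interval: n = z*²p̂(1-p̂)/E²

n = 1.96² × 0.49 × 0.51 / 0.022²
  = 3.8416 × 0.2499 / 0.000484
  = 1983.5038

Round up to the nearest whole number: n = 1984

1984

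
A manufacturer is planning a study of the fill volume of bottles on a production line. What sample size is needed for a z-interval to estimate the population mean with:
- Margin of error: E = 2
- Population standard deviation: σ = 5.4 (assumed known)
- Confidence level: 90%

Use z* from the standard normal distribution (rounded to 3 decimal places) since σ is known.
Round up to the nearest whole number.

Using z* since population σ is known (z-interval formula).

For 90% confidence, z* = 1.645 (from standard normal table)

Sample size formula for z-interval: n = (z*σ/E)²

n = (1.645 × 5.4 / 2)²
  = (4.441500)²
  = 19.7269

Round up to the nearest whole number: n = 20

20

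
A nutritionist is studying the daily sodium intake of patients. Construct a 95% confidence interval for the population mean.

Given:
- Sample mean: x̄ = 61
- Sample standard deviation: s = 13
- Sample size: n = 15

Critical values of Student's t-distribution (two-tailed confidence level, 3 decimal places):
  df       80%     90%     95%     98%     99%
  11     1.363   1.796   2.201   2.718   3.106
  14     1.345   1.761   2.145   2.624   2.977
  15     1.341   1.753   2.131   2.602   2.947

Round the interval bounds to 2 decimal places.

The population standard deviation σ is unknown (only the sample standard deviation s is given), so use a t-interval with df = n - 1 = 15 - 1 = 14.

For 95% confidence with df = 14, t* = 2.145 (from t-table)

Standard error: SE = s/√n = 13/√15 = 3.356586

Margin of error: E = t* × SE = 2.145 × 3.356586 = 7.1999

T-interval: x̄ ± E = 61 ± 7.1999 = (53.8001, 68.1999)

Rounded to 2 decimal places:

(53.80, 68.20)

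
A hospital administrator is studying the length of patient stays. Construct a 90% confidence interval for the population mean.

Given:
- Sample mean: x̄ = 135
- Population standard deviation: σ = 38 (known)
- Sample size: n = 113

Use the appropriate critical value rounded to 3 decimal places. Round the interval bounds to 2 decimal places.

The population standard deviation σ is known, so use a z-interval (standard normal critical value).

For 90% confidence, z* = 1.645 (from standard normal table)

Standard error: SE = σ/√n = 38/√113 = 3.574739

Margin of error: E = z* × SE = 1.645 × 3.574739 = 5.8804

Z-interval: x̄ ± E = 135 ± 5.8804 = (129.1196, 140.8804)

Rounded to 2 decimal places:

(129.12, 140.88)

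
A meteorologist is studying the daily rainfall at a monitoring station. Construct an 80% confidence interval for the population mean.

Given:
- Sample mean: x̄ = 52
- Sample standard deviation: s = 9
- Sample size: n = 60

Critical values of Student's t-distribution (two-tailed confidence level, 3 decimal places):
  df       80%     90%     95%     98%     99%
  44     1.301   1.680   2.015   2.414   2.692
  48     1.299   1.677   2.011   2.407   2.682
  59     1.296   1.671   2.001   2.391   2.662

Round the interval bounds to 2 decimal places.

The population standard deviation σ is unknown (only the sample standard deviation s is given), so use a t-interval with df = n - 1 = 60 - 1 = 59.

For 80% confidence with df = 59, t* = 1.296 (from t-table)

Standard error: SE = s/√n = 9/√60 = 1.161895

Margin of error: E = t* × SE = 1.296 × 1.161895 = 1.5058

T-interval: x̄ ± E = 52 ± 1.5058 = (50.4942, 53.5058)

Rounded to 2 decimal places:

(50.49, 53.51)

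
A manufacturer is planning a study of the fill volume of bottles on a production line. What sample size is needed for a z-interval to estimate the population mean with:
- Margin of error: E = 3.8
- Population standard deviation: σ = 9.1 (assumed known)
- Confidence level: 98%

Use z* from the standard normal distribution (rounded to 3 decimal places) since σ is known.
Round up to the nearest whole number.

Using z* since population σ is known (z-interval formula).

For 98% confidence, z* = 2.326 (from standard normal table)

Sample size formula for z-interval: n = (z*σ/E)²

n = (2.326 × 9.1 / 3.8)²
  = (5.570158)²
  = 31.0267

Round up to the nearest whole number: n = 32

32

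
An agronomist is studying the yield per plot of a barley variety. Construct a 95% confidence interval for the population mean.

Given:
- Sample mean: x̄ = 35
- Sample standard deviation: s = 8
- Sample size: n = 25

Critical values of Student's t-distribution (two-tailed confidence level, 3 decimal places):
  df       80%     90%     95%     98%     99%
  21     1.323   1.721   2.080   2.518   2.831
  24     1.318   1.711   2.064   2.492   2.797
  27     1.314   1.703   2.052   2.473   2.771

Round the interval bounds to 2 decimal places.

The population standard deviation σ is unknown (only the sample standard deviation s is given), so use a t-interval with df = n - 1 = 25 - 1 = 24.

For 95% confidence with df = 24, t* = 2.064 (from t-table)

Standard error: SE = s/√n = 8/√25 = 1.600000

Margin of error: E = t* × SE = 2.064 × 1.600000 = 3.3024

T-interval: x̄ ± E = 35 ± 3.3024 = (31.6976, 38.3024)

Rounded to 2 decimal places:

(31.70, 38.30)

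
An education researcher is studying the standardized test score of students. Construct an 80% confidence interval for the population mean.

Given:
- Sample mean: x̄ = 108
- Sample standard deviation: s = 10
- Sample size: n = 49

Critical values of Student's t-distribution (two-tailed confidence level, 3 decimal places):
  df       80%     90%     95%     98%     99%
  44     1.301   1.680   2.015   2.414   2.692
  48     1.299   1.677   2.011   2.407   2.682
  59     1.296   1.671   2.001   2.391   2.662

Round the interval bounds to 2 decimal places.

The population standard deviation σ is unknown (only the sample standard deviation s is given), so use a t-interval with df = n - 1 = 49 - 1 = 48.

For 80% confidence with df = 48, t* = 1.299 (from t-table)

Standard error: SE = s/√n = 10/√49 = 1.428571

Margin of error: E = t* × SE = 1.299 × 1.428571 = 1.8557

T-interval: x̄ ± E = 108 ± 1.8557 = (106.1443, 109.8557)

Rounded to 2 decimal places:

(106.14, 109.86)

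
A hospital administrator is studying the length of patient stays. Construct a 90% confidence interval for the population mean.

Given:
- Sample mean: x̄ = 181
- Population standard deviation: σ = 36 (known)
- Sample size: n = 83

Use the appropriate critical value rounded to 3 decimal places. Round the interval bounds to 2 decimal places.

The population standard deviation σ is known, so use a z-interval (standard normal critical value).

For 90% confidence, z* = 1.645 (from standard normal table)

Standard error: SE = σ/√n = 36/√83 = 3.951513

Margin of error: E = z* × SE = 1.645 × 3.951513 = 6.5002

Z-interval: x̄ ± E = 181 ± 6.5002 = (174.4998, 187.5002)

Rounded to 2 decimal places:

(174.50, 187.50)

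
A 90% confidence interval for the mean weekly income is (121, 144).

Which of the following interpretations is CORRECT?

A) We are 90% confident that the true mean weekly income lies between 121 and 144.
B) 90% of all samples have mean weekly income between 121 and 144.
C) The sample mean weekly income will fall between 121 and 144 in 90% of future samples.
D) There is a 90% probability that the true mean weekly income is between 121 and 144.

A confidence interval represents our confidence in the procedure, not a probability statement about the parameter.

Key concept: If we repeated this sampling process many times and computed a 90% CI each time, about 90% of those intervals would contain the true population parameter.

For this specific interval (121, 144):
- Midpoint (point estimate): 132.5
- Margin of error: 11.5

The correct interpretation is the one stating confidence that the true parameter lies in the interval — option A.

A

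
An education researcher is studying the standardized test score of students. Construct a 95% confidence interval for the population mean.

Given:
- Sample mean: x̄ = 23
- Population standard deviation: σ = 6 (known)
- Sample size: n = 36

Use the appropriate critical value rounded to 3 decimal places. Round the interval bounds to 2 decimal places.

The population standard deviation σ is known, so use a z-interval (standard normal critical value).

For 95% confidence, z* = 1.96 (from standard normal table)

Standard error: SE = σ/√n = 6/√36 = 1.000000

Margin of error: E = z* × SE = 1.96 × 1.000000 = 1.9600

Z-interval: x̄ ± E = 23 ± 1.9600 = (21.0400, 24.9600)

Rounded to 2 decimal places:

(21.04, 24.96)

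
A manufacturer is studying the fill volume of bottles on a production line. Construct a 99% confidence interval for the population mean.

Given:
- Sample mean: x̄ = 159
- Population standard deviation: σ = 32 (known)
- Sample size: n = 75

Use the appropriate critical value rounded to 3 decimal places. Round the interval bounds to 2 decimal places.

The population standard deviation σ is known, so use a z-interval (standard normal critical value).

For 99% confidence, z* = 2.576 (from standard normal table)

Standard error: SE = σ/√n = 32/√75 = 3.695042

Margin of error: E = z* × SE = 2.576 × 3.695042 = 9.5184

Z-interval: x̄ ± E = 159 ± 9.5184 = (149.4816, 168.5184)

Rounded to 2 decimal places:

(149.48, 168.52)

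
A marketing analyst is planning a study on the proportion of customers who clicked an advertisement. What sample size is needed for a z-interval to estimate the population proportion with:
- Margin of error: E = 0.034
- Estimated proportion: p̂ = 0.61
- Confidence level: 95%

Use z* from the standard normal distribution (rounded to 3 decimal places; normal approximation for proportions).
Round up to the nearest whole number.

Using z* for proportion z-interval (normal approximation).

For 95% confidence, z* = 1.96 (from standard normal table)

Sample size formula for proportion z-interval: n = z*²p̂(1-p̂)/E²

n = 1.96² × 0.61 × 0.39 / 0.034²
  = 3.8416 × 0.2379 / 0.001156
  = 790.5853

Round up to the nearest whole number: n = 791

791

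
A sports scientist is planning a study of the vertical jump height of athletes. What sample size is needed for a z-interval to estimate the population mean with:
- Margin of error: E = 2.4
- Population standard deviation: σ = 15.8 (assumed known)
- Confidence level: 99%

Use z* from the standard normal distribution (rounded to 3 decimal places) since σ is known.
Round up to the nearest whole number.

Using z* since population σ is known (z-interval formula).

For 99% confidence, z* = 2.576 (from standard normal table)

Sample size formula for z-interval: n = (z*σ/E)²

n = (2.576 × 15.8 / 2.4)²
  = (16.958667)²
  = 287.5964

Round up to the nearest whole number: n = 288

288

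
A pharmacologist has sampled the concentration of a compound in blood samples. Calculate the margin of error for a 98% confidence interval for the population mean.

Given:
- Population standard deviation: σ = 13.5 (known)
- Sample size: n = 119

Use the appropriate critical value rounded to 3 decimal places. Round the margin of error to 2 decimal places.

The population standard deviation σ is known, so use the z-interval margin of error formula.

For 98% confidence, z* = 2.326 (from standard normal table)

Margin of error formula for z-interval: E = z* × σ/√n

E = 2.326 × 13.5/√119
  = 2.326 × 1.237543
  = 2.8785

Rounded to 2 decimal places:

2.88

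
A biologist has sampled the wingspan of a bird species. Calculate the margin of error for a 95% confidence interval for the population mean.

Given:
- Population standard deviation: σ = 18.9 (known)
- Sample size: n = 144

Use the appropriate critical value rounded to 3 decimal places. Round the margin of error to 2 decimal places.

The population standard deviation σ is known, so use the z-interval margin of error formula.

For 95% confidence, z* = 1.96 (from standard normal table)

Margin of error formula for z-interval: E = z* × σ/√n

E = 1.96 × 18.9/√144
  = 1.96 × 1.575000
  = 3.0870

Rounded to 2 decimal places:

3.09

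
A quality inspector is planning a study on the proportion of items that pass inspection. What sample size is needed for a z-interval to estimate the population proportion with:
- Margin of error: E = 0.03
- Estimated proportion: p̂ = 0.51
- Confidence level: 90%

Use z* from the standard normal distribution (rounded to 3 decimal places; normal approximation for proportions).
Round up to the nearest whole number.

Using z* for proportion z-interval (normal approximation).

For 90% confidence, z* = 1.645 (from standard normal table)

Sample size formula for proportion z-interval: n = z*²p̂(1-p̂)/E²

n = 1.645² × 0.51 × 0.49 / 0.03²
  = 2.706025 × 0.2499 / 0.0009
  = 751.3729

Round up to the nearest whole number: n = 752

752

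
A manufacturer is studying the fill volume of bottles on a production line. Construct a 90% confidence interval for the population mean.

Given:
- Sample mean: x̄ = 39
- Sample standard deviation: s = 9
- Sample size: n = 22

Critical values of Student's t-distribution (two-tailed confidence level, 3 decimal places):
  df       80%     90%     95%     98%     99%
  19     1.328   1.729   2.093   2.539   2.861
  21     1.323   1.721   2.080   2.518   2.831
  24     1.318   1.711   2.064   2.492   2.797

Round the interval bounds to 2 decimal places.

The population standard deviation σ is unknown (only the sample standard deviation s is given), so use a t-interval with df = n - 1 = 22 - 1 = 21.

For 90% confidence with df = 21, t* = 1.721 (from t-table)

Standard error: SE = s/√n = 9/√22 = 1.918806

Margin of error: E = t* × SE = 1.721 × 1.918806 = 3.3023

T-interval: x̄ ± E = 39 ± 3.3023 = (35.6977, 42.3023)

Rounded to 2 decimal places:

(35.70, 42.30)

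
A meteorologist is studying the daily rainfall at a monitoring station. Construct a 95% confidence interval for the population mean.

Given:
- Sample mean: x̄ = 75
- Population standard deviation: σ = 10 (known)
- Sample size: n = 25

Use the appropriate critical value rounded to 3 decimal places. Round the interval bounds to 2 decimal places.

The population standard deviation σ is known, so use a z-interval (standard normal critical value).

For 95% confidence, z* = 1.96 (from standard normal table)

Standard error: SE = σ/√n = 10/√25 = 2.000000

Margin of error: E = z* × SE = 1.96 × 2.000000 = 3.9200

Z-interval: x̄ ± E = 75 ± 3.9200 = (71.0800, 78.9200)

Rounded to 2 decimal places:

(71.08, 78.92)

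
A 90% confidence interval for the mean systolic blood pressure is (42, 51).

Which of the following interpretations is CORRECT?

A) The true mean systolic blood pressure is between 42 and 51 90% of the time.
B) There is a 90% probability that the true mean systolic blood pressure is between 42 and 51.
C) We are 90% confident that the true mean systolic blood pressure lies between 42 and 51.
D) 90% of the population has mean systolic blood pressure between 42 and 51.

A confidence interval represents our confidence in the procedure, not a probability statement about the parameter.

Key concept: If we repeated this sampling process many times and computed a 90% CI each time, about 90% of those intervals would contain the true population parameter.

For this specific interval (42, 51):
- Midpoint (point estimate): 46.5
- Margin of error: 4.5

The correct interpretation is the one stating confidence that the true parameter lies in the interval — option C.

C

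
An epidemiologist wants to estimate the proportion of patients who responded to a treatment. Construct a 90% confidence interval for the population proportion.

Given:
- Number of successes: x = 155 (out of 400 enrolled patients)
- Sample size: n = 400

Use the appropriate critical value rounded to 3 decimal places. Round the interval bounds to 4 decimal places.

Sample proportion: p̂ = 155/400 = 0.387500

Check conditions for normal approximation:
  np̂ = 155 ≥ 10 ✓
  n(1-p̂) = 245 ≥ 10 ✓

The sample is large enough, so use a z-interval (normal approximation) for the proportion.

For 90% confidence, z* = 1.645 (from standard normal table)

Standard error: SE = √(p̂(1-p̂)/n) = √(0.387500×0.612500/400) = 0.02435897

Margin of error: E = z* × SE = 1.645 × 0.02435897 = 0.040071

Z-interval: p̂ ± E = 0.387500 ± 0.040071 = (0.347429, 0.427571)

Rounded to 4 decimal places:

(0.3474, 0.4276)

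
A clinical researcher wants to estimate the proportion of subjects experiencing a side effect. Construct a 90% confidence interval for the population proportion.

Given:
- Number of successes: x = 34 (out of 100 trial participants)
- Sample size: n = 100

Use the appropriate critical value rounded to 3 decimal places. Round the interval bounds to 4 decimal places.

Sample proportion: p̂ = 34/100 = 0.340000

Check conditions for normal approximation:
  np̂ = 34 ≥ 10 ✓
  n(1-p̂) = 66 ≥ 10 ✓

The sample is large enough, so use a z-interval (normal approximation) for the proportion.

For 90% confidence, z* = 1.645 (from standard normal table)

Standard error: SE = √(p̂(1-p̂)/n) = √(0.340000×0.660000/100) = 0.04737088

Margin of error: E = z* × SE = 1.645 × 0.04737088 = 0.077925

Z-interval: p̂ ± E = 0.340000 ± 0.077925 = (0.262075, 0.417925)

Rounded to 4 decimal places:

(0.2621, 0.4179)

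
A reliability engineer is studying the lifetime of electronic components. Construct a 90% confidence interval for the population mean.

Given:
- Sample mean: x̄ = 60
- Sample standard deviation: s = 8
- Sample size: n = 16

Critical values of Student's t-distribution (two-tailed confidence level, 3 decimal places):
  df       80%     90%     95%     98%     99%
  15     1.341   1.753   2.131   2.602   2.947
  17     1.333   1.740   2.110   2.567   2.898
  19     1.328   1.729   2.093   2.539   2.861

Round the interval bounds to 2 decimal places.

The population standard deviation σ is unknown (only the sample standard deviation s is given), so use a t-interval with df = n - 1 = 16 - 1 = 15.

For 90% confidence with df = 15, t* = 1.753 (from t-table)

Standard error: SE = s/√n = 8/√16 = 2.000000

Margin of error: E = t* × SE = 1.753 × 2.000000 = 3.5060

T-interval: x̄ ± E = 60 ± 3.5060 = (56.4940, 63.5060)

Rounded to 2 decimal places:

(56.49, 63.51)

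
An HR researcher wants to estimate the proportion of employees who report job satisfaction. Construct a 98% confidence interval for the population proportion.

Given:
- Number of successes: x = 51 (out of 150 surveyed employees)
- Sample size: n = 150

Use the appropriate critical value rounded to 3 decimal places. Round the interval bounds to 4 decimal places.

Sample proportion: p̂ = 51/150 = 0.340000

Check conditions for normal approximation:
  np̂ = 51 ≥ 10 ✓
  n(1-p̂) = 99 ≥ 10 ✓

The sample is large enough, so use a z-interval (normal approximation) for the proportion.

For 98% confidence, z* = 2.326 (from standard normal table)

Standard error: SE = √(p̂(1-p̂)/n) = √(0.340000×0.660000/150) = 0.03867816

Margin of error: E = z* × SE = 2.326 × 0.03867816 = 0.089965

Z-interval: p̂ ± E = 0.340000 ± 0.089965 = (0.250035, 0.429965)

Rounded to 4 decimal places:

(0.2500, 0.4300)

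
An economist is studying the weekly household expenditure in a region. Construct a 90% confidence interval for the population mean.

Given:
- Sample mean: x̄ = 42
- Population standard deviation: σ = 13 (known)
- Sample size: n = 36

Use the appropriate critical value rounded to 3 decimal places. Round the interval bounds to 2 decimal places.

The population standard deviation σ is known, so use a z-interval (standard normal critical value).

For 90% confidence, z* = 1.645 (from standard normal table)

Standard error: SE = σ/√n = 13/√36 = 2.166667

Margin of error: E = z* × SE = 1.645 × 2.166667 = 3.5642

Z-interval: x̄ ± E = 42 ± 3.5642 = (38.4358, 45.5642)

Rounded to 2 decimal places:

(38.44, 45.56)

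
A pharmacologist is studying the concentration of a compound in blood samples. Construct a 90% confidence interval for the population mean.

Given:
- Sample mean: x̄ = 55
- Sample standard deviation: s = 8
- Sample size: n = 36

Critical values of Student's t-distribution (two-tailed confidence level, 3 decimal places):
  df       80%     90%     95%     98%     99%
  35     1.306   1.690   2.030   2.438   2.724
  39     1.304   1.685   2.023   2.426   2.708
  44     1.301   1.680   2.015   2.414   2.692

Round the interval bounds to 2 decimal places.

The population standard deviation σ is unknown (only the sample standard deviation s is given), so use a t-interval with df = n - 1 = 36 - 1 = 35.

For 90% confidence with df = 35, t* = 1.690 (from t-table)

Standard error: SE = s/√n = 8/√36 = 1.333333

Margin of error: E = t* × SE = 1.690 × 1.333333 = 2.2533

T-interval: x̄ ± E = 55 ± 2.2533 = (52.7467, 57.2533)

Rounded to 2 decimal places:

(52.75, 57.25)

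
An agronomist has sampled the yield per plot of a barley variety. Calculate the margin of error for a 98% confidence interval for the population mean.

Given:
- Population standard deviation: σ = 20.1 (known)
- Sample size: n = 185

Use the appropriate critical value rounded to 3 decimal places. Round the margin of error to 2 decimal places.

The population standard deviation σ is known, so use the z-interval margin of error formula.

For 98% confidence, z* = 2.326 (from standard normal table)

Margin of error formula for z-interval: E = z* × σ/√n

E = 2.326 × 20.1/√185
  = 2.326 × 1.477781
  = 3.4373

Rounded to 2 decimal places:

3.44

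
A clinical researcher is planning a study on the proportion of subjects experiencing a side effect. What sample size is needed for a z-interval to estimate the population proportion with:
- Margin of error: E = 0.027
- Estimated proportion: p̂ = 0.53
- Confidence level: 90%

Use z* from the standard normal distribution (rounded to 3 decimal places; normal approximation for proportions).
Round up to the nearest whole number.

Using z* for proportion z-interval (normal approximation).

For 90% confidence, z* = 1.645 (from standard normal table)

Sample size formula for proportion z-interval: n = z*²p̂(1-p̂)/E²

n = 1.645² × 0.53 × 0.47 / 0.027²
  = 2.706025 × 0.2491 / 0.000729
  = 924.6513

Round up to the nearest whole number: n = 925

925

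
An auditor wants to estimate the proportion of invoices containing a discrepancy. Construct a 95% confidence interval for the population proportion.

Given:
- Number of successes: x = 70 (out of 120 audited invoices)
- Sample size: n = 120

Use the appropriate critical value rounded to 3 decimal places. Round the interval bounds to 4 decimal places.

Sample proportion: p̂ = 70/120 = 0.583333

Check conditions for normal approximation:
  np̂ = 70 ≥ 10 ✓
  n(1-p̂) = 50 ≥ 10 ✓

The sample is large enough, so use a z-interval (normal approximation) for the proportion.

For 95% confidence, z* = 1.96 (from standard normal table)

Standard error: SE = √(p̂(1-p̂)/n) = √(0.583333×0.416667/120) = 0.04500514

Margin of error: E = z* × SE = 1.96 × 0.04500514 = 0.088210

Z-interval: p̂ ± E = 0.583333 ± 0.088210 = (0.495123, 0.671543)

Rounded to 4 decimal places:

(0.4951, 0.6715)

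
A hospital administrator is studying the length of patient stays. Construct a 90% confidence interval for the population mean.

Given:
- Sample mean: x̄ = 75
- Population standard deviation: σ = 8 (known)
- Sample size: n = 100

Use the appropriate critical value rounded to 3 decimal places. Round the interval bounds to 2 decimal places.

The population standard deviation σ is known, so use a z-interval (standard normal critical value).

For 90% confidence, z* = 1.645 (from standard normal table)

Standard error: SE = σ/√n = 8/√100 = 0.800000

Margin of error: E = z* × SE = 1.645 × 0.800000 = 1.3160

Z-interval: x̄ ± E = 75 ± 1.3160 = (73.6840, 76.3160)

Rounded to 2 decimal places:

(73.68, 76.32)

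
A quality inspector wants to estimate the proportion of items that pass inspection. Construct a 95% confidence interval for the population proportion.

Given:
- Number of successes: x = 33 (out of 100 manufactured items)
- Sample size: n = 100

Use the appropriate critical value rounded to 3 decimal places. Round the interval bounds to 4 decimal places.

Sample proportion: p̂ = 33/100 = 0.330000

Check conditions for normal approximation:
  np̂ = 33 ≥ 10 ✓
  n(1-p̂) = 67 ≥ 10 ✓

The sample is large enough, so use a z-interval (normal approximation) for the proportion.

For 95% confidence, z* = 1.96 (from standard normal table)

Standard error: SE = √(p̂(1-p̂)/n) = √(0.330000×0.670000/100) = 0.04702127

Margin of error: E = z* × SE = 1.96 × 0.04702127 = 0.092162

Z-interval: p̂ ± E = 0.330000 ± 0.092162 = (0.237838, 0.422162)

Rounded to 4 decimal places:

(0.2378, 0.4222)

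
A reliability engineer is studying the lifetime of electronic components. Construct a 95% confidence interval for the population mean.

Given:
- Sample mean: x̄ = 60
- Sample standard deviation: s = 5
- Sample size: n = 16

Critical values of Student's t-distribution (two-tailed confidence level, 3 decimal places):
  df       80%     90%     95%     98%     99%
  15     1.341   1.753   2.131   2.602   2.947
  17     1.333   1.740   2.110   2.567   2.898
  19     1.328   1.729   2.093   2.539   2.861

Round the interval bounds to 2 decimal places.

The population standard deviation σ is unknown (only the sample standard deviation s is given), so use a t-interval with df = n - 1 = 16 - 1 = 15.

For 95% confidence with df = 15, t* = 2.131 (from t-table)

Standard error: SE = s/√n = 5/√16 = 1.250000

Margin of error: E = t* × SE = 2.131 × 1.250000 = 2.6637

T-interval: x̄ ± E = 60 ± 2.6637 = (57.3362, 62.6638)

Rounded to 2 decimal places:

(57.34, 62.66)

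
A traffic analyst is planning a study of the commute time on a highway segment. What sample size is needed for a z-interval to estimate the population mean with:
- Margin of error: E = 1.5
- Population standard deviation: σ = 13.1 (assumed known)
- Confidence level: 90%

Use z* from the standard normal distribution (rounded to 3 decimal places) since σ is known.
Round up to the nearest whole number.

Using z* since population σ is known (z-interval formula).

For 90% confidence, z* = 1.645 (from standard normal table)

Sample size formula for z-interval: n = (z*σ/E)²

n = (1.645 × 13.1 / 1.5)²
  = (14.366333)²
  = 206.3915

Round up to the nearest whole number: n = 207

207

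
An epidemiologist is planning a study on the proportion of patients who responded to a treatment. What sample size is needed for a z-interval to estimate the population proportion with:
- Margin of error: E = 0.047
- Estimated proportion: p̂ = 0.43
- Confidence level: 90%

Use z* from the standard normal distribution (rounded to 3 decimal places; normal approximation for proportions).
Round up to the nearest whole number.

Using z* for proportion z-interval (normal approximation).

For 90% confidence, z* = 1.645 (from standard normal table)

Sample size formula for proportion z-interval: n = z*²p̂(1-p̂)/E²

n = 1.645² × 0.43 × 0.57 / 0.047²
  = 2.706025 × 0.2451 / 0.002209
  = 300.2475

Round up to the nearest whole number: n = 301

301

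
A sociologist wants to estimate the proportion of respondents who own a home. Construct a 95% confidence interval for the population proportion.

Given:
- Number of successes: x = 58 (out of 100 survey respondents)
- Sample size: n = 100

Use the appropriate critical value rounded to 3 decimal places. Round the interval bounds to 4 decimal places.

Sample proportion: p̂ = 58/100 = 0.580000

Check conditions for normal approximation:
  np̂ = 58 ≥ 10 ✓
  n(1-p̂) = 42 ≥ 10 ✓

The sample is large enough, so use a z-interval (normal approximation) for the proportion.

For 95% confidence, z* = 1.96 (from standard normal table)

Standard error: SE = √(p̂(1-p̂)/n) = √(0.580000×0.420000/100) = 0.04935585

Margin of error: E = z* × SE = 1.96 × 0.04935585 = 0.096737

Z-interval: p̂ ± E = 0.580000 ± 0.096737 = (0.483263, 0.676737)

Rounded to 4 decimal places:

(0.4833, 0.6767)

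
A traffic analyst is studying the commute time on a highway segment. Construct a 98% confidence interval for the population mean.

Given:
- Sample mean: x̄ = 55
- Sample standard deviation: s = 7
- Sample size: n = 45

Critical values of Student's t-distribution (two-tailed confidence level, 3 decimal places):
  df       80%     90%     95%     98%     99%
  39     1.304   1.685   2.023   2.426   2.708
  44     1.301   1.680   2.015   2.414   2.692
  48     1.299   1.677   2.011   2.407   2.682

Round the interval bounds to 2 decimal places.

The population standard deviation σ is unknown (only the sample standard deviation s is given), so use a t-interval with df = n - 1 = 45 - 1 = 44.

For 98% confidence with df = 44, t* = 2.414 (from t-table)

Standard error: SE = s/√n = 7/√45 = 1.043498

Margin of error: E = t* × SE = 2.414 × 1.043498 = 2.5190

T-interval: x̄ ± E = 55 ± 2.5190 = (52.4810, 57.5190)

Rounded to 2 decimal places:

(52.48, 57.52)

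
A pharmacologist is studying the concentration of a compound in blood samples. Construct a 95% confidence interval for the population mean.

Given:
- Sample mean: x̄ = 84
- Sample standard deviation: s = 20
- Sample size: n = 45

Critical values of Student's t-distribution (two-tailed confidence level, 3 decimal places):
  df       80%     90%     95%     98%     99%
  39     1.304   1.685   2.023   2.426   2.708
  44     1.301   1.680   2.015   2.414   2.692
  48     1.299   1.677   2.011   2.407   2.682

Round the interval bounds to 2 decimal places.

The population standard deviation σ is unknown (only the sample standard deviation s is given), so use a t-interval with df = n - 1 = 45 - 1 = 44.

For 95% confidence with df = 44, t* = 2.015 (from t-table)

Standard error: SE = s/√n = 20/√45 = 2.981424

Margin of error: E = t* × SE = 2.015 × 2.981424 = 6.0076

T-interval: x̄ ± E = 84 ± 6.0076 = (77.9924, 90.0076)

Rounded to 2 decimal places:

(77.99, 90.01)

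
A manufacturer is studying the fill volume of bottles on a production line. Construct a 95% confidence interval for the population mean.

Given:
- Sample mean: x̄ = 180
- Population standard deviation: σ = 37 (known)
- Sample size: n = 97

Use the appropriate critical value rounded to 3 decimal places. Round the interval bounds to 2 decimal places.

The population standard deviation σ is known, so use a z-interval (standard normal critical value).

For 95% confidence, z* = 1.96 (from standard normal table)

Standard error: SE = σ/√n = 37/√97 = 3.756781

Margin of error: E = z* × SE = 1.96 × 3.756781 = 7.3633

Z-interval: x̄ ± E = 180 ± 7.3633 = (172.6367, 187.3633)

Rounded to 2 decimal places:

(172.64, 187.36)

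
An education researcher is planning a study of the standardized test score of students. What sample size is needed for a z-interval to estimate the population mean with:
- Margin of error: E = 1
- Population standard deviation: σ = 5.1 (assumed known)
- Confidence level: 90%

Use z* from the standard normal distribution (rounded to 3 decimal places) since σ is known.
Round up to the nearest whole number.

Using z* since population σ is known (z-interval formula).

For 90% confidence, z* = 1.645 (from standard normal table)

Sample size formula for z-interval: n = (z*σ/E)²

n = (1.645 × 5.1 / 1)²
  = (8.389500)²
  = 70.3837

Round up to the nearest whole number: n = 71

71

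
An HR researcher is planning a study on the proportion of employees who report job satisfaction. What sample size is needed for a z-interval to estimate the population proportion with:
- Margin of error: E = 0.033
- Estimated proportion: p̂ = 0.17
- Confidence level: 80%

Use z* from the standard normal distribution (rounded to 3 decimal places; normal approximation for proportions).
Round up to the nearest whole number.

Using z* for proportion z-interval (normal approximation).

For 80% confidence, z* = 1.282 (from standard normal table)

Sample size formula for proportion z-interval: n = z*²p̂(1-p̂)/E²

n = 1.282² × 0.17 × 0.83 / 0.033²
  = 1.643524 × 0.1411 / 0.001089
  = 212.9488

Round up to the nearest whole number: n = 213

213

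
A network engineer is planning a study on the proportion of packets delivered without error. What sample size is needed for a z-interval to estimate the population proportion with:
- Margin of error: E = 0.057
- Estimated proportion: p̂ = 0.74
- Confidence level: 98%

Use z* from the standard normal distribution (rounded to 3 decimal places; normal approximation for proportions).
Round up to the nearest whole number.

Using z* for proportion z-interval (normal approximation).

For 98% confidence, z* = 2.326 (from standard normal table)

Sample size formula for proportion z-interval: n = z*²p̂(1-p̂)/E²

n = 2.326² × 0.74 × 0.26 / 0.057²
  = 5.410276 × 0.1924 / 0.003249
  = 320.3869

Round up to the nearest whole number: n = 321

321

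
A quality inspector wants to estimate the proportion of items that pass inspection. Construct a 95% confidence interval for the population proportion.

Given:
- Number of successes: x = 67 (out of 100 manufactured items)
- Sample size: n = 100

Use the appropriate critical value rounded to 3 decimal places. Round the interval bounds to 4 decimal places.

Sample proportion: p̂ = 67/100 = 0.670000

Check conditions for normal approximation:
  np̂ = 67 ≥ 10 ✓
  n(1-p̂) = 33 ≥ 10 ✓

The sample is large enough, so use a z-interval (normal approximation) for the proportion.

For 95% confidence, z* = 1.96 (from standard normal table)

Standard error: SE = √(p̂(1-p̂)/n) = √(0.670000×0.330000/100) = 0.04702127

Margin of error: E = z* × SE = 1.96 × 0.04702127 = 0.092162

Z-interval: p̂ ± E = 0.670000 ± 0.092162 = (0.577838, 0.762162)

Rounded to 4 decimal places:

(0.5778, 0.7622)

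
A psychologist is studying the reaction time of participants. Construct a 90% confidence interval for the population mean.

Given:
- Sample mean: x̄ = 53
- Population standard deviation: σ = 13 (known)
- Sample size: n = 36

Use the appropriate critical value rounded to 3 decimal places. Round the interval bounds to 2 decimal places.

The population standard deviation σ is known, so use a z-interval (standard normal critical value).

For 90% confidence, z* = 1.645 (from standard normal table)

Standard error: SE = σ/√n = 13/√36 = 2.166667

Margin of error: E = z* × SE = 1.645 × 2.166667 = 3.5642

Z-interval: x̄ ± E = 53 ± 3.5642 = (49.4358, 56.5642)

Rounded to 2 decimal places:

(49.44, 56.56)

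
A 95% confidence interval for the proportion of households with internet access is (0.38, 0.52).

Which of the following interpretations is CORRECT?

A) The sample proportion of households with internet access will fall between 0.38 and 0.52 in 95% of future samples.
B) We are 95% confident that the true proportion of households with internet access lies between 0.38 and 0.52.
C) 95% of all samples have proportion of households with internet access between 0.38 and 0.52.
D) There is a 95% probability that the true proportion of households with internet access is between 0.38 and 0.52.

A confidence interval represents our confidence in the procedure, not a probability statement about the parameter.

Key concept: If we repeated this sampling process many times and computed a 95% CI each time, about 95% of those intervals would contain the true population parameter.

For this specific interval (0.38, 0.52):
- Midpoint (point estimate): 0.45
- Margin of error: 0.07

The correct interpretation is the one stating confidence that the true parameter lies in the interval — option B.

B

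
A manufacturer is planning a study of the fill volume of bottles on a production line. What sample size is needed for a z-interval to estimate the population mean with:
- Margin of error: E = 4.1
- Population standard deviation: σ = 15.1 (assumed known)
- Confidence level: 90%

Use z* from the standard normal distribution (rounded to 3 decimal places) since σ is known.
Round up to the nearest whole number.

Using z* since population σ is known (z-interval formula).

For 90% confidence, z* = 1.645 (from standard normal table)

Sample size formula for z-interval: n = (z*σ/E)²

n = (1.645 × 15.1 / 4.1)²
  = (6.058415)²
  = 36.7044

Round up to the nearest whole number: n = 37

37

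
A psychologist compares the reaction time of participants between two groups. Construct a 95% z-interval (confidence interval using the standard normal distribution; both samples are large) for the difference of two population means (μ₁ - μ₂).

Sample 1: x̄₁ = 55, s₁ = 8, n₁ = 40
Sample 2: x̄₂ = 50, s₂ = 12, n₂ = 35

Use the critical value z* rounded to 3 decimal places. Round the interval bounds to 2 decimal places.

Both samples are large (n₁ = 40 ≥ 30, n₂ = 35 ≥ 30), so a z-interval for the difference of means applies.

Point estimate: x̄₁ - x̄₂ = 55 - 50 = 5

Standard error: SE = √(s₁²/n₁ + s₂²/n₂)
= √(8²/40 + 12²/35)
= √(1.600000 + 4.114286)
= 2.390457

For 95% confidence, z* = 1.96 (from standard normal table)
Margin of error: E = z* × SE = 1.96 × 2.390457 = 4.6853

Z-interval: (x̄₁ - x̄₂) ± E = 5 ± 4.6853 = (0.3147, 9.6853)

Rounded to 2 decimal places:

(0.31, 9.69)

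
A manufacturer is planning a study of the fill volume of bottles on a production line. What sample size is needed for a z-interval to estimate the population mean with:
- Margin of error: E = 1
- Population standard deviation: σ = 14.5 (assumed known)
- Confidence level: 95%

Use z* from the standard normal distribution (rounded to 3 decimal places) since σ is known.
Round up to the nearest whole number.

Using z* since population σ is known (z-interval formula).

For 95% confidence, z* = 1.96 (from standard normal table)

Sample size formula for z-interval: n = (z*σ/E)²

n = (1.96 × 14.5 / 1)²
  = (28.420000)²
  = 807.6964

Round up to the nearest whole number: n = 808

808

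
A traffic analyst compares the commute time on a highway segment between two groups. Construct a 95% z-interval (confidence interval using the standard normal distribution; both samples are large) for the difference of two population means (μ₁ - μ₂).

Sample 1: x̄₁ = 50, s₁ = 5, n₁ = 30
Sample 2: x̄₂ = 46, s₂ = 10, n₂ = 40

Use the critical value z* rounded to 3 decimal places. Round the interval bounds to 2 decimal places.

Both samples are large (n₁ = 30 ≥ 30, n₂ = 40 ≥ 30), so a z-interval for the difference of means applies.

Point estimate: x̄₁ - x̄₂ = 50 - 46 = 4

Standard error: SE = √(s₁²/n₁ + s₂²/n₂)
= √(5²/30 + 10²/40)
= √(0.833333 + 2.500000)
= 1.825742

For 95% confidence, z* = 1.96 (from standard normal table)
Margin of error: E = z* × SE = 1.96 × 1.825742 = 3.5785

Z-interval: (x̄₁ - x̄₂) ± E = 4 ± 3.5785 = (0.4215, 7.5785)

Rounded to 2 decimal places:

(0.42, 7.58)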